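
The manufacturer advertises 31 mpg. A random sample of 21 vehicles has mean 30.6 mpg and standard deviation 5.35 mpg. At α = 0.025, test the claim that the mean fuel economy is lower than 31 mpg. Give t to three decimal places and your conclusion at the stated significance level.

H0: μ = 31; H1: μ < 31 (one-sample t-test, left-tailed).
t = (x̄ − μ₀)/(s/√n) = (30.6 − 31)/(5.35/√21) = -0.343
df = n − 1 = 20
p-value = P(T ≤ -0.343) ≈ 0.3677
Since p ≈ 0.3677 > α = 0.025, fail to reject H0; the evidence is not statistically significant.

t = -0.343; fail to reject H0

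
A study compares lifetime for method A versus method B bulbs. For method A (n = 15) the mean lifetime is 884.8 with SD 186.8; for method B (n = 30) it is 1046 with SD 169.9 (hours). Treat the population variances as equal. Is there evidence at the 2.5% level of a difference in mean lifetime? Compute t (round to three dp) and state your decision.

t = -2.903; reject H0

Let group 1 = method A, group 2 = method B. H0: μ_1 = μ_2; H1: μ_1 ≠ μ_2 (two-sample pooled-variance t-test, two-sided).
s_p² = [(15−1)·186.8² + (30−1)·169.9²]/(15+30−2) = 30828.7
t = (884.8 − 1046)/√[30828.7·(1/15 + 1/30)] = -2.903
df = n₁ + n₂ − 2 = 43
Two-sided p-value ≈ 0.006
Since p ≈ 0.006 < α = 0.025, reject H0; the evidence is statistically significant.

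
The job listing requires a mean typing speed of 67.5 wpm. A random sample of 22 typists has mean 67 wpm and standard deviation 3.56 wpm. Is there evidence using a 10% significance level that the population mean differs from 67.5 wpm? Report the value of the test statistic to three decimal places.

H0: μ = 67.5; H1: μ ≠ 67.5 (one-sample t-test, two-sided).
t = (x̄ − μ₀)/(s/√n) = (67 − 67.5)/(3.56/√22) = -0.659
df = n − 1 = 21
Two-sided p-value ≈ 0.5172
Since p ≈ 0.5172 > α = 0.1, fail to reject H0; the evidence is not statistically significant.

-0.659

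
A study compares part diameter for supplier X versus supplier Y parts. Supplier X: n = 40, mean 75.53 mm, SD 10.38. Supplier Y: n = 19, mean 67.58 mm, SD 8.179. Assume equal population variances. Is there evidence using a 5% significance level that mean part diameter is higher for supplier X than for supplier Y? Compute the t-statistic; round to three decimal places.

2.930

Let group 1 = supplier X, group 2 = supplier Y. H0: μ_1 = μ_2; H1: μ_1 > μ_2 (two-sample pooled-variance t-test, right-tailed).
s_p² = [(40−1)·10.38² + (19−1)·8.179²]/(40+19−2) = 94.8449
t = (75.53 − 67.58)/√[94.8449·(1/40 + 1/19)] = 2.930
df = n₁ + n₂ − 2 = 57
p-value = P(T ≥ 2.930) ≈ 0.0024
Since p ≈ 0.0024 < α = 0.05, reject H0; the evidence is statistically significant.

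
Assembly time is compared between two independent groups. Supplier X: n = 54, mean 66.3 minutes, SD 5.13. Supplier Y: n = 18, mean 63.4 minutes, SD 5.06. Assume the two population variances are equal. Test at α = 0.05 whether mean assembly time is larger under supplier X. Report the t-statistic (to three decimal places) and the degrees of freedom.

Let group 1 = supplier X, group 2 = supplier Y. H0: μ_1 = μ_2; H1: μ_1 > μ_2 (two-sample pooled-variance t-test, right-tailed).
s_p² = [(54−1)·5.13² + (18−1)·5.06²]/(54+18−2) = 26.1437
t = (66.3 − 63.4)/√[26.1437·(1/54 + 1/18)] = 2.084
df = n₁ + n₂ − 2 = 70
p-value = P(T ≥ 2.084) ≈ 0.0204
Since p ≈ 0.0204 < α = 0.05, reject H0; the evidence is statistically significant.

t = 2.084, df = 70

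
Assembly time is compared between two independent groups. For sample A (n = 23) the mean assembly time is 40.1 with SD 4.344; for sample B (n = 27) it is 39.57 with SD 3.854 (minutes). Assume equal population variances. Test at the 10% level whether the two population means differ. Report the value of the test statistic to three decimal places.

0.457

Let group 1 = sample A, group 2 = sample B. H0: μ_1 = μ_2; H1: μ_1 ≠ μ_2 (two-sample pooled-variance t-test, two-sided).
s_p² = [(23−1)·4.344² + (27−1)·3.854²]/(23+27−2) = 16.6945
t = (40.1 − 39.57)/√[16.6945·(1/23 + 1/27)] = 0.457
df = n₁ + n₂ − 2 = 48
Two-sided p-value ≈ 0.650
Since p ≈ 0.650 > α = 0.1, fail to reject H0; the evidence is not statistically significant.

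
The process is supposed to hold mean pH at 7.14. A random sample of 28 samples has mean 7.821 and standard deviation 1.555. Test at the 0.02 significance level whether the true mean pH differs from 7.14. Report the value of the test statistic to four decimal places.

2.3174

H0: μ = 7.14; H1: μ ≠ 7.14 (one-sample t-test, two-sided).
t = (x̄ − μ₀)/(s/√n) = (7.821 − 7.14)/(1.555/√28) = 2.3174
df = n − 1 = 27
Two-sided p-value ≈ 0.0283
Since p ≈ 0.0283 > α = 0.02, fail to reject H0; the data do not provide sufficient evidence against H0.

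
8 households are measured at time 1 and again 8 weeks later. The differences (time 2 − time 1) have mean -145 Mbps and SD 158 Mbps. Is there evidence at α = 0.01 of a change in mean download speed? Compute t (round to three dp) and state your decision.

H0: μ_d = 0; H1: μ_d ≠ 0 (paired t-test on the differences, two-sided).
t = d̄/(s_d/√n) = -145/(158/√8) = -2.596
df = n − 1 = 7
Two-sided p-value ≈ 0.0356
Since p ≈ 0.0356 > α = 0.01, fail to reject H0; the data do not provide sufficient evidence against H0.

t = -2.596; fail to reject H0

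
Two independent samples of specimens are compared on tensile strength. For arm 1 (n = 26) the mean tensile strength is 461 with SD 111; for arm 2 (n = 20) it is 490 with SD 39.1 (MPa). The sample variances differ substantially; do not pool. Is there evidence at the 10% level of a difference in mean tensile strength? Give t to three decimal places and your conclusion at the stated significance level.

t = -1.236; fail to reject H0

Let group 1 = arm 1, group 2 = arm 2. H0: μ_1 = μ_2; H1: μ_1 ≠ μ_2 (Welch's two-sample t-test, two-sided).
t = (x̄_1 − x̄_2)/√(s_1²/n_1 + s_2²/n_2) = (461 − 490)/√(111²/26 + 39.1²/20) = -1.236
Welch–Satterthwaite df ≈ 32.60
Two-sided p-value ≈ 0.2252
Since p ≈ 0.2252 > α = 0.1, fail to reject H0; the evidence is not statistically significant.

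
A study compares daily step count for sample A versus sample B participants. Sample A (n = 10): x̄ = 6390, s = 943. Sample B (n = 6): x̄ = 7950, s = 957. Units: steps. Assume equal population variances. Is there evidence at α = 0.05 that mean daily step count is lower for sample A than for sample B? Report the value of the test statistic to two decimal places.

Let group 1 = sample A, group 2 = sample B. H0: μ_1 = μ_2; H1: μ_1 < μ_2 (two-sample pooled-variance t-test, left-tailed).
s_p² = [(10−1)·943² + (6−1)·957²]/(10+6−2) = 898749
t = (6390 − 7950)/√[898749·(1/10 + 1/6)] = -3.19
df = n₁ + n₂ − 2 = 14
p-value = P(T ≤ -3.19) ≈ 0.0033
Since p ≈ 0.0033 < α = 0.05, reject H0; the evidence is statistically significant.

-3.19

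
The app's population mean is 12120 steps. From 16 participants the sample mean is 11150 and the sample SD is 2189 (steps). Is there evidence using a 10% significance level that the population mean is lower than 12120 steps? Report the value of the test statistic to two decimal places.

-1.77

H0: μ = 12120; H1: μ < 12120 (one-sample t-test, left-tailed).
t = (x̄ − μ₀)/(s/√n) = (11150 − 12120)/(2189/√16) = -1.77
df = n − 1 = 15
p-value = P(T ≤ -1.77) ≈ 0.048
Since p ≈ 0.048 < α = 0.1, reject H0; the evidence is statistically significant.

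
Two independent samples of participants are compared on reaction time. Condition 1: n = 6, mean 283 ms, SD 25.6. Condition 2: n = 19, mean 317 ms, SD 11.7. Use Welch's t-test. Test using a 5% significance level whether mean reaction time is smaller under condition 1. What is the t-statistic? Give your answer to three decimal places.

Let group 1 = condition 1, group 2 = condition 2. H0: μ_1 = μ_2; H1: μ_1 < μ_2 (Welch's two-sample t-test, left-tailed).
t = (x̄_1 − x̄_2)/√(s_1²/n_1 + s_2²/n_2) = (283 − 317)/√(25.6²/6 + 11.7²/19) = -3.151
Welch–Satterthwaite df ≈ 5.67
p-value = P(T ≤ -3.151) ≈ 0.011
Since p ≈ 0.011 < α = 0.05, reject H0; the evidence is statistically significant.

-3.151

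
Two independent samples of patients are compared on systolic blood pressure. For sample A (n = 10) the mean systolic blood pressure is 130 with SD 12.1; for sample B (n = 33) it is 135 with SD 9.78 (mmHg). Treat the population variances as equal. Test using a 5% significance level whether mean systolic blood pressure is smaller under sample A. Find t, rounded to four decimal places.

-1.3404

Let group 1 = sample A, group 2 = sample B. H0: μ_1 = μ_2; H1: μ_1 < μ_2 (two-sample pooled-variance t-test, left-tailed).
s_p² = [(10−1)·12.1² + (33−1)·9.78²]/(10+33−2) = 106.791
t = (130 − 135)/√[106.791·(1/10 + 1/33)] = -1.3404
df = n₁ + n₂ − 2 = 41
p-value = P(T ≤ -1.3404) ≈ 0.094
Since p ≈ 0.094 > α = 0.05, fail to reject H0; the data do not provide sufficient evidence against H0.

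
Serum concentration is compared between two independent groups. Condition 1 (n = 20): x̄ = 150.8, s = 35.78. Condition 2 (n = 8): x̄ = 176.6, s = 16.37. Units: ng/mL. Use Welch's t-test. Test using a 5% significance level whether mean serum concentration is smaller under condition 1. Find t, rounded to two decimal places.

-2.61

Let group 1 = condition 1, group 2 = condition 2. H0: μ_1 = μ_2; H1: μ_1 < μ_2 (Welch's two-sample t-test, left-tailed).
t = (x̄_1 − x̄_2)/√(s_1²/n_1 + s_2²/n_2) = (150.8 − 176.6)/√(35.78²/20 + 16.37²/8) = -2.61
Welch–Satterthwaite df ≈ 25.29
p-value = P(T ≤ -2.61) ≈ 0.0075
Since p ≈ 0.0075 < α = 0.05, reject H0; the data support H1.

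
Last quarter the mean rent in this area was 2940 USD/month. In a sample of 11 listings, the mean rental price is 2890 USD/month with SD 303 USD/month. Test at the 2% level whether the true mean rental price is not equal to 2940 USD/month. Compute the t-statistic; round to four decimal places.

H0: μ = 2940; H1: μ ≠ 2940 (one-sample t-test, two-sided).
t = (x̄ − μ₀)/(s/√n) = (2890 − 2940)/(303/√11) = -0.5473
df = n − 1 = 10
Two-sided p-value ≈ 0.5962
Since p ≈ 0.5962 > α = 0.02, fail to reject H0; the data do not provide sufficient evidence against H0.

-0.5473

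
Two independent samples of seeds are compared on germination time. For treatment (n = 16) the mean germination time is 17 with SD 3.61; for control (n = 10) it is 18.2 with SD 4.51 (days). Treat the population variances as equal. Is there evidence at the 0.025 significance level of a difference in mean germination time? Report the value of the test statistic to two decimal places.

Let group 1 = treatment, group 2 = control. H0: μ_1 = μ_2; H1: μ_1 ≠ μ_2 (two-sample pooled-variance t-test, two-sided).
s_p² = [(16−1)·3.61² + (10−1)·4.51²]/(16+10−2) = 15.7726
t = (17 − 18.2)/√[15.7726·(1/16 + 1/10)] = -0.75
df = n₁ + n₂ − 2 = 24
Two-sided p-value ≈ 0.4608
Since p ≈ 0.4608 > α = 0.025, fail to reject H0; the data do not provide sufficient evidence against H0.

-0.75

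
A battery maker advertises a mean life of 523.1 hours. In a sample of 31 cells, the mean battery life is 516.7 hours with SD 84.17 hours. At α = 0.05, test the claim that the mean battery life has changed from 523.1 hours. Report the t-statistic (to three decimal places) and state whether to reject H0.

H0: μ = 523.1; H1: μ ≠ 523.1 (one-sample t-test, two-sided).
t = (x̄ − μ₀)/(s/√n) = (516.7 − 523.1)/(84.17/√31) = -0.423
df = n − 1 = 30
Two-sided p-value ≈ 0.675
Since p ≈ 0.675 > α = 0.05, fail to reject H0; the data do not provide sufficient evidence against H0.

t = -0.423; fail to reject H0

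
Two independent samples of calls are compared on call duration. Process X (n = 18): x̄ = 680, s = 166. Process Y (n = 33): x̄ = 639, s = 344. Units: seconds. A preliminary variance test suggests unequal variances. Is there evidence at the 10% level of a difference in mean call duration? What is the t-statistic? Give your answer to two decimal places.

Let group 1 = process X, group 2 = process Y. H0: μ_1 = μ_2; H1: μ_1 ≠ μ_2 (Welch's two-sample t-test, two-sided).
t = (x̄_1 − x̄_2)/√(s_1²/n_1 + s_2²/n_2) = (680 − 639)/√(166²/18 + 344²/33) = 0.57
Welch–Satterthwaite df ≈ 48.51
Two-sided p-value ≈ 0.5692
Since p ≈ 0.5692 > α = 0.1, fail to reject H0; the data do not provide sufficient evidence against H0.

0.57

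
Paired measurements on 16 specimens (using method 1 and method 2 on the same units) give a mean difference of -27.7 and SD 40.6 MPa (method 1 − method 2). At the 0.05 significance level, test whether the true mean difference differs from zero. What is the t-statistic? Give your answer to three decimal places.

-2.729

H0: μ_d = 0; H1: μ_d ≠ 0 (paired t-test on the differences, two-sided).
t = d̄/(s_d/√n) = -27.7/(40.6/√16) = -2.729
df = n − 1 = 15
Two-sided p-value ≈ 0.016
Since p ≈ 0.016 < α = 0.05, reject H0; the evidence is statistically significant.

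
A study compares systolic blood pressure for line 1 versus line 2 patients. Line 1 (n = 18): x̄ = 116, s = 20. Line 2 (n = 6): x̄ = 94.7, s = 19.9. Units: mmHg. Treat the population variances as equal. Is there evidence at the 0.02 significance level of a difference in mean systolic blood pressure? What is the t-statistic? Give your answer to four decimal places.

Let group 1 = line 1, group 2 = line 2. H0: μ_1 = μ_2; H1: μ_1 ≠ μ_2 (two-sample pooled-variance t-test, two-sided).
s_p² = [(18−1)·20² + (6−1)·19.9²]/(18+6−2) = 399.093
t = (116 − 94.7)/√[399.093·(1/18 + 1/6)] = 2.2618
df = n₁ + n₂ − 2 = 22
Two-sided p-value ≈ 0.0339
Since p ≈ 0.0339 > α = 0.02, fail to reject H0; the evidence is not statistically significant.

2.2618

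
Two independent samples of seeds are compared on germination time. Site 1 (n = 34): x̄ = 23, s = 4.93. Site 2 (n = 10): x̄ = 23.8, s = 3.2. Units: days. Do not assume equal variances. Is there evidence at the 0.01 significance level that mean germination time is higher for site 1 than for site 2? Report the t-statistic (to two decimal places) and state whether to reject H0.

Let group 1 = site 1, group 2 = site 2. H0: μ_1 = μ_2; H1: μ_1 > μ_2 (Welch's two-sample t-test, right-tailed).
t = (x̄_1 − x̄_2)/√(s_1²/n_1 + s_2²/n_2) = (23 − 23.8)/√(4.93²/34 + 3.2²/10) = -0.61
Welch–Satterthwaite df ≈ 22.91
p-value = P(T ≥ -0.61) ≈ 0.725
Since p ≈ 0.725 > α = 0.01, fail to reject H0; the data do not provide sufficient evidence against H0.

t = -0.61; fail to reject H0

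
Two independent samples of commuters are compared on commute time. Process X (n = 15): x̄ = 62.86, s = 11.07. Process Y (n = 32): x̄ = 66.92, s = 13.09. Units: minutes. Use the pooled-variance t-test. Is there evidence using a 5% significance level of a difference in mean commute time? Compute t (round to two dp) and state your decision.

Let group 1 = process X, group 2 = process Y. H0: μ_1 = μ_2; H1: μ_1 ≠ μ_2 (two-sample pooled-variance t-test, two-sided).
s_p² = [(15−1)·11.07² + (32−1)·13.09²]/(15+32−2) = 156.165
t = (62.86 − 66.92)/√[156.165·(1/15 + 1/32)] = -1.04
df = n₁ + n₂ − 2 = 45
Two-sided p-value ≈ 0.305
Since p ≈ 0.305 > α = 0.05, fail to reject H0; the evidence is not statistically significant.

t = -1.04; fail to reject H0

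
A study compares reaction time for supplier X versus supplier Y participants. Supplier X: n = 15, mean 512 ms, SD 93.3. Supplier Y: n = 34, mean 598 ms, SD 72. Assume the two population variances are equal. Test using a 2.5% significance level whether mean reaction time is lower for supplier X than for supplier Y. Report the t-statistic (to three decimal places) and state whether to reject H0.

Let group 1 = supplier X, group 2 = supplier Y. H0: μ_1 = μ_2; H1: μ_1 < μ_2 (two-sample pooled-variance t-test, left-tailed).
s_p² = [(15−1)·93.3² + (34−1)·72²]/(15+34−2) = 6232.78
t = (512 − 598)/√[6232.78·(1/15 + 1/34)] = -3.514
df = n₁ + n₂ − 2 = 47
p-value = P(T ≤ -3.514) ≈ 0.0005
Since p ≈ 0.0005 < α = 0.025, reject H0; the evidence is statistically significant.

t = -3.514; reject H0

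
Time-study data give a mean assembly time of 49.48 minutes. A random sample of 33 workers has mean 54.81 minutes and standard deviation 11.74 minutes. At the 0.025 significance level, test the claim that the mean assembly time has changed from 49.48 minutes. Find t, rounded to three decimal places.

H0: μ = 49.48; H1: μ ≠ 49.48 (one-sample t-test, two-sided).
t = (x̄ − μ₀)/(s/√n) = (54.81 − 49.48)/(11.74/√33) = 2.608
df = n − 1 = 32
Two-sided p-value ≈ 0.0137
Since p ≈ 0.0137 < α = 0.025, reject H0; the data support H1.

2.608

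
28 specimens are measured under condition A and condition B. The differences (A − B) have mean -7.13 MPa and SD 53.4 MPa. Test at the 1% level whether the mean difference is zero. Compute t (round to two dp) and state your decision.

H0: μ_d = 0; H1: μ_d ≠ 0 (paired t-test on the differences, two-sided).
t = d̄/(s_d/√n) = -7.13/(53.4/√28) = -0.71
df = n − 1 = 27
Two-sided p-value ≈ 0.486
Since p ≈ 0.486 > α = 0.01, fail to reject H0; the evidence is not statistically significant.

t = -0.71; fail to reject H0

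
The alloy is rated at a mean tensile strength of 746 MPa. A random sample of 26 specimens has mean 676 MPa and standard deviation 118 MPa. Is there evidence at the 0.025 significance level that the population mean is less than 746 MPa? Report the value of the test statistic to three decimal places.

-3.025

H0: μ = 746; H1: μ < 746 (one-sample t-test, left-tailed).
t = (x̄ − μ₀)/(s/√n) = (676 − 746)/(118/√26) = -3.025
df = n − 1 = 25
p-value = P(T ≤ -3.025) ≈ 0.0028
Since p ≈ 0.0028 < α = 0.025, reject H0; the evidence is statistically significant.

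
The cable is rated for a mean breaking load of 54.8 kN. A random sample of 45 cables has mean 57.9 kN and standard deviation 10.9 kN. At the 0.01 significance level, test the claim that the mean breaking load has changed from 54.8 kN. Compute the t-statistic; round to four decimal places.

H0: μ = 54.8; H1: μ ≠ 54.8 (one-sample t-test, two-sided).
t = (x̄ − μ₀)/(s/√n) = (57.9 − 54.8)/(10.9/√45) = 1.9078
df = n − 1 = 44
Two-sided p-value ≈ 0.063
Since p ≈ 0.063 > α = 0.01, fail to reject H0; the data do not provide sufficient evidence against H0.

1.9078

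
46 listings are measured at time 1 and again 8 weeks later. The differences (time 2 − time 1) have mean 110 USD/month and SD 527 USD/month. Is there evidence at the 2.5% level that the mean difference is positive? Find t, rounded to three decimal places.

1.416

H0: μ_d = 0; H1: μ_d > 0 (paired t-test on the differences, right-tailed).
t = d̄/(s_d/√n) = 110/(527/√46) = 1.416
df = n − 1 = 45
p-value = P(T ≥ 1.416) ≈ 0.0819
Since p ≈ 0.0819 > α = 0.025, fail to reject H0; the evidence is not statistically significant.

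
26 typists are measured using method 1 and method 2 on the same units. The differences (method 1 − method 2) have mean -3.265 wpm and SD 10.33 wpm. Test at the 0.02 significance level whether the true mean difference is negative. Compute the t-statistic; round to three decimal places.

H0: μ_d = 0; H1: μ_d < 0 (paired t-test on the differences, left-tailed).
t = d̄/(s_d/√n) = -3.265/(10.33/√26) = -1.612
df = n − 1 = 25
p-value = P(T ≤ -1.612) ≈ 0.060
Since p ≈ 0.060 > α = 0.02, fail to reject H0; the data do not provide sufficient evidence against H0.

-1.612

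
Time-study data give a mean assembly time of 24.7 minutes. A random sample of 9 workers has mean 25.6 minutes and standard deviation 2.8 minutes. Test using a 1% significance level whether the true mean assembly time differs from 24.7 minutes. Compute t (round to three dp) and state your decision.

t = 0.964; fail to reject H0

H0: μ = 24.7; H1: μ ≠ 24.7 (one-sample t-test, two-sided).
t = (x̄ − μ₀)/(s/√n) = (25.6 − 24.7)/(2.8/√9) = 0.964
df = n − 1 = 8
Two-sided p-value ≈ 0.3631
Since p ≈ 0.3631 > α = 0.01, fail to reject H0; the data do not provide sufficient evidence against H0.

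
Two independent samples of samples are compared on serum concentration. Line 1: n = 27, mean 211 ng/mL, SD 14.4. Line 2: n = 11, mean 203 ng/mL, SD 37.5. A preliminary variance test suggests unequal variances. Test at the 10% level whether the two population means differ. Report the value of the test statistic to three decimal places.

0.687

Let group 1 = line 1, group 2 = line 2. H0: μ_1 = μ_2; H1: μ_1 ≠ μ_2 (Welch's two-sample t-test, two-sided).
t = (x̄_1 − x̄_2)/√(s_1²/n_1 + s_2²/n_2) = (211 − 203)/√(14.4²/27 + 37.5²/11) = 0.687
Welch–Satterthwaite df ≈ 11.22
Two-sided p-value ≈ 0.506
Since p ≈ 0.506 > α = 0.1, fail to reject H0; the evidence is not statistically significant.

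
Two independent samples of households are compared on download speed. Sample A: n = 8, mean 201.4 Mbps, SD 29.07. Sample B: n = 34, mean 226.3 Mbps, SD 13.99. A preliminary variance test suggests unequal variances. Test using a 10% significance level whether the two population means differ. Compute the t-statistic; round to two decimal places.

Let group 1 = sample A, group 2 = sample B. H0: μ_1 = μ_2; H1: μ_1 ≠ μ_2 (Welch's two-sample t-test, two-sided).
t = (x̄_1 − x̄_2)/√(s_1²/n_1 + s_2²/n_2) = (201.4 − 226.3)/√(29.07²/8 + 13.99²/34) = -2.36
Welch–Satterthwaite df ≈ 7.78
Two-sided p-value ≈ 0.047
Since p ≈ 0.047 < α = 0.1, reject H0; the data support H1.

-2.36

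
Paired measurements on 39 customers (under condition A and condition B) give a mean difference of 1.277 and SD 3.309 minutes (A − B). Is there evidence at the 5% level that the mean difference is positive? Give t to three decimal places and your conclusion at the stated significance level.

t = 2.410; reject H0

H0: μ_d = 0; H1: μ_d > 0 (paired t-test on the differences, right-tailed).
t = d̄/(s_d/√n) = 1.277/(3.309/√39) = 2.410
df = n − 1 = 38
p-value = P(T ≥ 2.410) ≈ 0.0104
Since p ≈ 0.0104 < α = 0.05, reject H0; the evidence is statistically significant.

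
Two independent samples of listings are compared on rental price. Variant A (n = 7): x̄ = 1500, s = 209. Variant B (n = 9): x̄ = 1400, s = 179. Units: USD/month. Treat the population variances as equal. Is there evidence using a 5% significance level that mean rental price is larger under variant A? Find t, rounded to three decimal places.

1.031

Let group 1 = variant A, group 2 = variant B. H0: μ_1 = μ_2; H1: μ_1 > μ_2 (two-sample pooled-variance t-test, right-tailed).
s_p² = [(7−1)·209² + (9−1)·179²]/(7+9−2) = 37029.6
t = (1500 − 1400)/√[37029.6·(1/7 + 1/9)] = 1.031
df = n₁ + n₂ − 2 = 14
p-value = P(T ≥ 1.031) ≈ 0.1600
Since p ≈ 0.1600 > α = 0.05, fail to reject H0; the data do not provide sufficient evidence against H0.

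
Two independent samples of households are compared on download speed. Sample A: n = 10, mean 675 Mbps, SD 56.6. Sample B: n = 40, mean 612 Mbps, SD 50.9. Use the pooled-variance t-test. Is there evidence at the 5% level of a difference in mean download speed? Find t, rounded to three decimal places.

Let group 1 = sample A, group 2 = sample B. H0: μ_1 = μ_2; H1: μ_1 ≠ μ_2 (two-sample pooled-variance t-test, two-sided).
s_p² = [(10−1)·56.6² + (40−1)·50.9²]/(10+40−2) = 2705.7
t = (675 − 612)/√[2705.7·(1/10 + 1/40)] = 3.426
df = n₁ + n₂ − 2 = 48
Two-sided p-value ≈ 0.0013
Since p ≈ 0.0013 < α = 0.05, reject H0; the evidence is statistically significant.

3.426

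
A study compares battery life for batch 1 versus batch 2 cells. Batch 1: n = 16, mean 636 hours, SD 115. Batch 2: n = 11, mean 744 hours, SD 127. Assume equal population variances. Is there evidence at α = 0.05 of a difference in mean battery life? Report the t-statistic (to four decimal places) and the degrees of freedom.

t = -2.2989, df = 25

Let group 1 = batch 1, group 2 = batch 2. H0: μ_1 = μ_2; H1: μ_1 ≠ μ_2 (two-sample pooled-variance t-test, two-sided).
s_p² = [(16−1)·115² + (11−1)·127²]/(16+11−2) = 14386.6
t = (636 − 744)/√[14386.6·(1/16 + 1/11)] = -2.2989
df = n₁ + n₂ − 2 = 25
Two-sided p-value ≈ 0.030
Since p ≈ 0.030 < α = 0.05, reject H0; the data support H1.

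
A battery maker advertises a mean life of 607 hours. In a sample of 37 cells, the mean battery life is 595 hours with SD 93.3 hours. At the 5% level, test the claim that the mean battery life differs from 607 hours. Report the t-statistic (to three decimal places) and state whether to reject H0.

t = -0.782; fail to reject H0

H0: μ = 607; H1: μ ≠ 607 (one-sample t-test, two-sided).
t = (x̄ − μ₀)/(s/√n) = (595 − 607)/(93.3/√37) = -0.782
df = n − 1 = 36
Two-sided p-value ≈ 0.4391
Since p ≈ 0.4391 > α = 0.05, fail to reject H0; the data do not provide sufficient evidence against H0.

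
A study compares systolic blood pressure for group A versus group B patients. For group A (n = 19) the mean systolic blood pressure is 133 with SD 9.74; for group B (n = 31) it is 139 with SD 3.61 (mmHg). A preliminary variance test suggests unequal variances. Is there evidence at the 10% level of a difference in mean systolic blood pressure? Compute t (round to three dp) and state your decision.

t = -2.579; reject H0

Let group 1 = group A, group 2 = group B. H0: μ_1 = μ_2; H1: μ_1 ≠ μ_2 (Welch's two-sample t-test, two-sided).
t = (x̄_1 − x̄_2)/√(s_1²/n_1 + s_2²/n_2) = (133 − 139)/√(9.74²/19 + 3.61²/31) = -2.579
Welch–Satterthwaite df ≈ 21.07
Two-sided p-value ≈ 0.017
Since p ≈ 0.017 < α = 0.1, reject H0; the data support H1.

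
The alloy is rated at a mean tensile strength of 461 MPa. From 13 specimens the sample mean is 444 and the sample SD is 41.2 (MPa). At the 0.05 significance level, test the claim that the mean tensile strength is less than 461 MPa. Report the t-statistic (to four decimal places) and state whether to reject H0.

t = -1.4877; fail to reject H0

H0: μ = 461; H1: μ < 461 (one-sample t-test, left-tailed).
t = (x̄ − μ₀)/(s/√n) = (444 − 461)/(41.2/√13) = -1.4877
df = n − 1 = 12
p-value = P(T ≤ -1.4877) ≈ 0.0813
Since p ≈ 0.0813 > α = 0.05, fail to reject H0; the data do not provide sufficient evidence against H0.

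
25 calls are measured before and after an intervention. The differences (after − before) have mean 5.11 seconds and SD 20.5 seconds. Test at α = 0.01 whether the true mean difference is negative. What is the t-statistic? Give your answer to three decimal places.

H0: μ_d = 0; H1: μ_d < 0 (paired t-test on the differences, left-tailed).
t = d̄/(s_d/√n) = 5.11/(20.5/√25) = 1.246
df = n − 1 = 24
p-value = P(T ≤ 1.246) ≈ 0.8877
Since p ≈ 0.8877 > α = 0.01, fail to reject H0; the evidence is not statistically significant.

1.246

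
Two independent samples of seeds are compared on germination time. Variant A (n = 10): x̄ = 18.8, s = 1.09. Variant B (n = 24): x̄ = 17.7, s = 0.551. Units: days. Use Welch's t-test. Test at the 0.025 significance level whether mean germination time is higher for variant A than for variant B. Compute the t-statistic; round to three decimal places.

Let group 1 = variant A, group 2 = variant B. H0: μ_1 = μ_2; H1: μ_1 > μ_2 (Welch's two-sample t-test, right-tailed).
t = (x̄_1 − x̄_2)/√(s_1²/n_1 + s_2²/n_2) = (18.8 − 17.7)/√(1.09²/10 + 0.551²/24) = 3.034
Welch–Satterthwaite df ≈ 10.97
p-value = P(T ≥ 3.034) ≈ 0.006
Since p ≈ 0.006 < α = 0.025, reject H0; the data support H1.

3.034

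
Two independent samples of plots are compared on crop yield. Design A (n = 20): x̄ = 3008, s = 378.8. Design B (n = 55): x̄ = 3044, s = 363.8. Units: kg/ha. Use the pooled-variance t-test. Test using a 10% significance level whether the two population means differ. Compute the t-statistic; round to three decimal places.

-0.375

Let group 1 = design A, group 2 = design B. H0: μ_1 = μ_2; H1: μ_1 ≠ μ_2 (two-sample pooled-variance t-test, two-sided).
s_p² = [(20−1)·378.8² + (55−1)·363.8²]/(20+55−2) = 135250
t = (3008 − 3044)/√[135250·(1/20 + 1/55)] = -0.375
df = n₁ + n₂ − 2 = 73
Two-sided p-value ≈ 0.7088
Since p ≈ 0.7088 > α = 0.1, fail to reject H0; the data do not provide sufficient evidence against H0.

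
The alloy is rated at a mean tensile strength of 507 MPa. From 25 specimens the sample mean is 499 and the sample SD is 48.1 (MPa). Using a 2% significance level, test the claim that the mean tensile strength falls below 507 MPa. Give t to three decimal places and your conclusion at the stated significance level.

t = -0.832; fail to reject H0

H0: μ = 507; H1: μ < 507 (one-sample t-test, left-tailed).
t = (x̄ − μ₀)/(s/√n) = (499 − 507)/(48.1/√25) = -0.832
df = n − 1 = 24
p-value = P(T ≤ -0.832) ≈ 0.2069
Since p ≈ 0.2069 > α = 0.02, fail to reject H0; the evidence is not statistically significant.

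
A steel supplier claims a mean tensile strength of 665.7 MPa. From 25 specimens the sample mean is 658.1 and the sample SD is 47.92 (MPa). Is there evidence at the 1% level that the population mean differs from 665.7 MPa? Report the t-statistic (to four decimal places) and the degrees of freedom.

H0: μ = 665.7; H1: μ ≠ 665.7 (one-sample t-test, two-sided).
t = (x̄ − μ₀)/(s/√n) = (658.1 − 665.7)/(47.92/√25) = -0.7930
df = n − 1 = 24
Two-sided p-value ≈ 0.436
Since p ≈ 0.436 > α = 0.01, fail to reject H0; the evidence is not statistically significant.

t = -0.7930, df = 24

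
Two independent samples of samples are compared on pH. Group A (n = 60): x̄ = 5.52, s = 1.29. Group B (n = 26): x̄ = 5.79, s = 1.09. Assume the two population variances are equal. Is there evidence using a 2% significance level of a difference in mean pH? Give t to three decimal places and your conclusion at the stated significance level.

Let group 1 = group A, group 2 = group B. H0: μ_1 = μ_2; H1: μ_1 ≠ μ_2 (two-sample pooled-variance t-test, two-sided).
s_p² = [(60−1)·1.29² + (26−1)·1.09²]/(60+26−2) = 1.52243
t = (5.52 − 5.79)/√[1.52243·(1/60 + 1/26)] = -0.932
df = n₁ + n₂ − 2 = 84
Two-sided p-value ≈ 0.354
Since p ≈ 0.354 > α = 0.02, fail to reject H0; the data do not provide sufficient evidence against H0.

t = -0.932; fail to reject H0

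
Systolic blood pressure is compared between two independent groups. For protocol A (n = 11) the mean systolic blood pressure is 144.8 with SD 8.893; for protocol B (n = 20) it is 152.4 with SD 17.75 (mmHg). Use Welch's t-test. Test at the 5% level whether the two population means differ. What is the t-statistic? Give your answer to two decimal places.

Let group 1 = protocol A, group 2 = protocol B. H0: μ_1 = μ_2; H1: μ_1 ≠ μ_2 (Welch's two-sample t-test, two-sided).
t = (x̄_1 − x̄_2)/√(s_1²/n_1 + s_2²/n_2) = (144.8 − 152.4)/√(8.893²/11 + 17.75²/20) = -1.59
Welch–Satterthwaite df ≈ 28.87
Two-sided p-value ≈ 0.123
Since p ≈ 0.123 > α = 0.05, fail to reject H0; the data do not provide sufficient evidence against H0.

-1.59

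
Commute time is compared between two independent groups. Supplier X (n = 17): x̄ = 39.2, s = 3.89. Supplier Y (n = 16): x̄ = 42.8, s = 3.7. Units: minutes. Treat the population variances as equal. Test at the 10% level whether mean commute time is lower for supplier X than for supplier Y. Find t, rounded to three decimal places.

-2.720

Let group 1 = supplier X, group 2 = supplier Y. H0: μ_1 = μ_2; H1: μ_1 < μ_2 (two-sample pooled-variance t-test, left-tailed).
s_p² = [(17−1)·3.89² + (16−1)·3.7²]/(17+16−2) = 14.4343
t = (39.2 − 42.8)/√[14.4343·(1/17 + 1/16)] = -2.720
df = n₁ + n₂ − 2 = 31
p-value = P(T ≤ -2.720) ≈ 0.005
Since p ≈ 0.005 < α = 0.1, reject H0; the data support H1.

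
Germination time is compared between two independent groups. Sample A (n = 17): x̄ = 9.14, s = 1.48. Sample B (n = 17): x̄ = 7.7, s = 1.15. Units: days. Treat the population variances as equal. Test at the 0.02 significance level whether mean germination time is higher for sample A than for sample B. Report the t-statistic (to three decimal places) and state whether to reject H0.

t = 3.168; reject H0

Let group 1 = sample A, group 2 = sample B. H0: μ_1 = μ_2; H1: μ_1 > μ_2 (two-sample pooled-variance t-test, right-tailed).
s_p² = [(17−1)·1.48² + (17−1)·1.15²]/(17+17−2) = 1.75645
t = (9.14 − 7.7)/√[1.75645·(1/17 + 1/17)] = 3.168
df = n₁ + n₂ − 2 = 32
p-value = P(T ≥ 3.168) ≈ 0.0017
Since p ≈ 0.0017 < α = 0.02, reject H0; the data support H1.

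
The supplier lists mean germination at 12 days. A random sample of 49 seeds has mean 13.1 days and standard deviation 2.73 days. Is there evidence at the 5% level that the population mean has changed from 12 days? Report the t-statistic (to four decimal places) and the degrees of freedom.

H0: μ = 12; H1: μ ≠ 12 (one-sample t-test, two-sided).
t = (x̄ − μ₀)/(s/√n) = (13.1 − 12)/(2.73/√49) = 2.8205
df = n − 1 = 48
Two-sided p-value ≈ 0.007
Since p ≈ 0.007 < α = 0.05, reject H0; the evidence is statistically significant.

t = 2.8205, df = 48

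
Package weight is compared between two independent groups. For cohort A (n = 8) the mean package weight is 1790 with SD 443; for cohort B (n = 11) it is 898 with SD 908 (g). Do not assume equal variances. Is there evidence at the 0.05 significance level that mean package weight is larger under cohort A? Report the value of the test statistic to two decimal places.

Let group 1 = cohort A, group 2 = cohort B. H0: μ_1 = μ_2; H1: μ_1 > μ_2 (Welch's two-sample t-test, right-tailed).
t = (x̄_1 − x̄_2)/√(s_1²/n_1 + s_2²/n_2) = (1790 − 898)/√(443²/8 + 908²/11) = 2.83
Welch–Satterthwaite df ≈ 15.28
p-value = P(T ≥ 2.83) ≈ 0.006
Since p ≈ 0.006 < α = 0.05, reject H0; the data support H1.

2.83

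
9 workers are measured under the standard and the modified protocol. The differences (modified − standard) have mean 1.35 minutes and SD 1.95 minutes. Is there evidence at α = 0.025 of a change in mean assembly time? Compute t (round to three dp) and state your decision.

H0: μ_d = 0; H1: μ_d ≠ 0 (paired t-test on the differences, two-sided).
t = d̄/(s_d/√n) = 1.35/(1.95/√9) = 2.077
df = n − 1 = 8
Two-sided p-value ≈ 0.071
Since p ≈ 0.071 > α = 0.025, fail to reject H0; the data do not provide sufficient evidence against H0.

t = 2.077; fail to reject H0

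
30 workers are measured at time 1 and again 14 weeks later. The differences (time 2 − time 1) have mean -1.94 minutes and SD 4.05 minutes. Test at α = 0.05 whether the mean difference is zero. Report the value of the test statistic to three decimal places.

H0: μ_d = 0; H1: μ_d ≠ 0 (paired t-test on the differences, two-sided).
t = d̄/(s_d/√n) = -1.94/(4.05/√30) = -2.624
df = n − 1 = 29
Two-sided p-value ≈ 0.0137
Since p ≈ 0.0137 < α = 0.05, reject H0; the evidence is statistically significant.

-2.624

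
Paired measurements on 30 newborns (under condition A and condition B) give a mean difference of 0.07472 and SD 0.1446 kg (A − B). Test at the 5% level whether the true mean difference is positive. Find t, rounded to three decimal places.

H0: μ_d = 0; H1: μ_d > 0 (paired t-test on the differences, right-tailed).
t = d̄/(s_d/√n) = 0.07472/(0.1446/√30) = 2.830
df = n − 1 = 29
p-value = P(T ≥ 2.830) ≈ 0.0042
Since p ≈ 0.0042 < α = 0.05, reject H0; the evidence is statistically significant.

2.830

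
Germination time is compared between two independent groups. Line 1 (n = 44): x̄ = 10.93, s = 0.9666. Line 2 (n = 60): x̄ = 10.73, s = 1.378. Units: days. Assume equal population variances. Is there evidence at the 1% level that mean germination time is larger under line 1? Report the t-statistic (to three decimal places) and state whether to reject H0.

t = 0.825; fail to reject H0

Let group 1 = line 1, group 2 = line 2. H0: μ_1 = μ_2; H1: μ_1 > μ_2 (two-sample pooled-variance t-test, right-tailed).
s_p² = [(44−1)·0.9666² + (60−1)·1.378²]/(44+60−2) = 1.49225
t = (10.93 − 10.73)/√[1.49225·(1/44 + 1/60)] = 0.825
df = n₁ + n₂ − 2 = 102
p-value = P(T ≥ 0.825) ≈ 0.206
Since p ≈ 0.206 > α = 0.01, fail to reject H0; the data do not provide sufficient evidence against H0.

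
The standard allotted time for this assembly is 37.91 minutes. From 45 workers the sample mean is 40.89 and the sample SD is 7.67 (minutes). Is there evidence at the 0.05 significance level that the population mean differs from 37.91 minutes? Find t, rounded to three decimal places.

H0: μ = 37.91; H1: μ ≠ 37.91 (one-sample t-test, two-sided).
t = (x̄ − μ₀)/(s/√n) = (40.89 − 37.91)/(7.67/√45) = 2.606
df = n − 1 = 44
Two-sided p-value ≈ 0.012
Since p ≈ 0.012 < α = 0.05, reject H0; the data support H1.

2.606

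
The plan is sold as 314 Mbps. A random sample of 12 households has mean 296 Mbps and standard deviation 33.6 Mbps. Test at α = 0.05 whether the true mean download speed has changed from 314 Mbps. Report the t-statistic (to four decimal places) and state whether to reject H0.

t = -1.8558; fail to reject H0

H0: μ = 314; H1: μ ≠ 314 (one-sample t-test, two-sided).
t = (x̄ − μ₀)/(s/√n) = (296 − 314)/(33.6/√12) = -1.8558
df = n − 1 = 11
Two-sided p-value ≈ 0.0905
Since p ≈ 0.0905 > α = 0.05, fail to reject H0; the evidence is not statistically significant.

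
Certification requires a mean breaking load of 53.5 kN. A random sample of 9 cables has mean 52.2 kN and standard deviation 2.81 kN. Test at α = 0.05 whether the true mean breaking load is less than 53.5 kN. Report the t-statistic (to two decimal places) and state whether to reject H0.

H0: μ = 53.5; H1: μ < 53.5 (one-sample t-test, left-tailed).
t = (x̄ − μ₀)/(s/√n) = (52.2 − 53.5)/(2.81/√9) = -1.39
df = n − 1 = 8
p-value = P(T ≤ -1.39) ≈ 0.101
Since p ≈ 0.101 > α = 0.05, fail to reject H0; the data do not provide sufficient evidence against H0.

t = -1.39; fail to reject H0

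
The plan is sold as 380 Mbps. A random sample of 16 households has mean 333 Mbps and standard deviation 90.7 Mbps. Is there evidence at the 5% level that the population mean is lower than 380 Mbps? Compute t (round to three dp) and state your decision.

t = -2.073; reject H0

H0: μ = 380; H1: μ < 380 (one-sample t-test, left-tailed).
t = (x̄ − μ₀)/(s/√n) = (333 − 380)/(90.7/√16) = -2.073
df = n − 1 = 15
p-value = P(T ≤ -2.073) ≈ 0.0279
Since p ≈ 0.0279 < α = 0.05, reject H0; the data support H1.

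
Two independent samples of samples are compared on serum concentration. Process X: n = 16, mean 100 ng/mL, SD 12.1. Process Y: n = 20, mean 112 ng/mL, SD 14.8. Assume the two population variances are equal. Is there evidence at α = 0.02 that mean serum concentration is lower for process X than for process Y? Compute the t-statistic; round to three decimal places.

Let group 1 = process X, group 2 = process Y. H0: μ_1 = μ_2; H1: μ_1 < μ_2 (two-sample pooled-variance t-test, left-tailed).
s_p² = [(16−1)·12.1² + (20−1)·14.8²]/(16+20−2) = 186.997
t = (100 − 112)/√[186.997·(1/16 + 1/20)] = -2.616
df = n₁ + n₂ − 2 = 34
p-value = P(T ≤ -2.616) ≈ 0.0066
Since p ≈ 0.0066 < α = 0.02, reject H0; the evidence is statistically significant.

-2.616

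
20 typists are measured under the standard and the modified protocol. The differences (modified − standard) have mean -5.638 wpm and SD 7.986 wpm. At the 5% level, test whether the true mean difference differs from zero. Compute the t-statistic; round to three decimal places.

-3.157

H0: μ_d = 0; H1: μ_d ≠ 0 (paired t-test on the differences, two-sided).
t = d̄/(s_d/√n) = -5.638/(7.986/√20) = -3.157
df = n − 1 = 19
Two-sided p-value ≈ 0.0052
Since p ≈ 0.0052 < α = 0.05, reject H0; the data support H1.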